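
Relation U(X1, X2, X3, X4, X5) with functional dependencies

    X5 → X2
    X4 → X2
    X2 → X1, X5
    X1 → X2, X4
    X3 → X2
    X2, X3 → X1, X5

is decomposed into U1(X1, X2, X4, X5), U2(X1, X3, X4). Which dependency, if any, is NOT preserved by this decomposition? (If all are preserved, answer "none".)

none

X5 → X2 lies within U1.
X4 → X2 lies within U1.
X2 → X1, X5 lies within U1.
X1 → X2, X4 lies within U1.
X3 → X2: restricted closure across fragments reaches X2.
X2, X3 → X1, X5: restricted closure across fragments reaches X1, X5.
Every dependency is enforceable on the fragments, so the decomposition is dependency-preserving.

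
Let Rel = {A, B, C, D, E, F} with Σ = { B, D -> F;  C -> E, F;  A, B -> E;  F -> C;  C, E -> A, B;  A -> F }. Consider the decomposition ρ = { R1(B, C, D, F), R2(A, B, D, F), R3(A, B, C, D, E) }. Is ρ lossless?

Chase test. Columns are A, B, C, D, E, F; row i has aⱼ where attribute j ∈ Ri, else bᵢⱼ.
Initial tableau (one row per fragment):
  row 1: b11 a2 a3 a4 b15 a6
  row 2: a1 a2 b23 a4 b25 a6
  row 3: a1 a2 a3 a4 a5 b36
Rows 1 and 3 agree on B, D; apply B, D→F and equate their F entries.
Rows 1 and 3 agree on C; apply C→E, F and equate their E, F entries.
Rows 2 and 3 agree on A, B; apply A, B→E and equate their E entries.
Rows 1 and 2 agree on F; apply F→C and equate their C entries.
Rows 1 and 2 agree on C, E; apply C, E→A, B and equate their A, B entries.
Row 1 is now all distinguished symbols — the join is lossless.

Yes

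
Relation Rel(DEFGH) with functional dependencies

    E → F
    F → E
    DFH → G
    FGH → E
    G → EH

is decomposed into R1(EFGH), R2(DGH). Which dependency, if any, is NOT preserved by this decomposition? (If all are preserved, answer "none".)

Check DFH → G: no single fragment contains all of {DFGH}, and the restricted closure of {DFH} across the fragments never reaches {G}.
E → F is preserved.
F → E is preserved.
FGH → E is preserved.
G → EH is preserved.

DFH → G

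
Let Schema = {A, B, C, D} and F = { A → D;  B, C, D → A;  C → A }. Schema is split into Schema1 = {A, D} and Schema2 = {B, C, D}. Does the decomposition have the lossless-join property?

No

Common attributes: Schema1 ∩ Schema2 = {D}.
No dependency enlarges {D}, so (D)⁺ = {D}.
The closure contains neither all of Schema1 = {A, D} nor all of Schema2 = {B, C, D}, so the common attributes are not a superkey of either fragment. The join is lossy.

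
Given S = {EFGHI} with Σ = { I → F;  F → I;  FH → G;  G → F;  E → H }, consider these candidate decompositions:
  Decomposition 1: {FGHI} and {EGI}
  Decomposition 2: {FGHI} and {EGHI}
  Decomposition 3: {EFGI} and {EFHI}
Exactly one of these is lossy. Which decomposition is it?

Decomposition 1: common = {GI}, closure = {FGI} → lossy.
Decomposition 2: common = {GHI}, closure = {FGHI} → lossless.
Decomposition 3: common = {EFI}, closure = {EFGHI} → lossless.

Decomposition 1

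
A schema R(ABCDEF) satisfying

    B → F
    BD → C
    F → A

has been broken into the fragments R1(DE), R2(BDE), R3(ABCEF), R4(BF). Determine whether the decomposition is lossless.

Chase test. Columns are ABCDEF; row i has aⱼ where attribute j ∈ Ri, else bᵢⱼ.
Initial tableau (one row per fragment):
  row 1: b11 b12 b13 a4 a5 b16
  row 2: b21 a2 b23 a4 a5 b26
  row 3: a1 a2 a3 b34 a5 a6
  row 4: b41 a2 b43 b44 b45 a6
Rows 2 and 3 agree on B; apply B→F and equate their F entries.
Rows 2 and 3 agree on F; apply F→A and equate their A entries.
Rows 2 and 4 agree on F; apply F→A and equate their A entries.
No row becomes fully distinguished — the join is lossy.

No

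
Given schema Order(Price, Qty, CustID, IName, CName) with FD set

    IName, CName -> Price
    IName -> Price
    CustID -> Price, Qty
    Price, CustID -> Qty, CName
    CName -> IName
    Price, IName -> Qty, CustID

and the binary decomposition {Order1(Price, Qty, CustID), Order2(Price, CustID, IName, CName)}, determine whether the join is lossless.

Common attributes: Order1 ∩ Order2 = {Price, CustID}.
Closure of {Price, CustID}: CustID → Price, Qty applies, adding Qty; Price, CustID → Qty, CName applies, adding CName; CName → IName applies, adding IName. So (Price, CustID)⁺ = {Price, Qty, CustID, IName, CName}.
This closure contains every attribute of Order1, so Order1 ∩ Order2 → Order1. The join is lossless.

Yes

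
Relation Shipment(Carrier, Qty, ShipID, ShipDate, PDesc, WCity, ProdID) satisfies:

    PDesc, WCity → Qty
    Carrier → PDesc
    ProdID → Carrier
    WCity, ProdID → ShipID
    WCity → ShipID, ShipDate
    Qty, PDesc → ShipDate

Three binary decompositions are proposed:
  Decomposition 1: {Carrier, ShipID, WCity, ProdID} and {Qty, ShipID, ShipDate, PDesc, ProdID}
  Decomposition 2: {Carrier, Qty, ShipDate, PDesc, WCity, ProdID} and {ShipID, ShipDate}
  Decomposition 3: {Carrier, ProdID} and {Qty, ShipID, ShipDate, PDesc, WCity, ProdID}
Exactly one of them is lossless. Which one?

Decomposition 1: common = {ShipID, ProdID}, closure = {Carrier, ShipID, PDesc, ProdID} → lossy.
Decomposition 2: common = {ShipDate}, closure = {ShipDate} → lossy.
Decomposition 3: common = {ProdID}, closure = {Carrier, PDesc, ProdID} → lossless.

Decomposition 3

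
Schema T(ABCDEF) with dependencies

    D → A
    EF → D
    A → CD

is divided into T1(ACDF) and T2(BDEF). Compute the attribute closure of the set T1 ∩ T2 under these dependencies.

ACDF

T1 ∩ T2 = {DF}.
D → A applies, adding A
A → CD applies, adding C
Closure: {ACDF}.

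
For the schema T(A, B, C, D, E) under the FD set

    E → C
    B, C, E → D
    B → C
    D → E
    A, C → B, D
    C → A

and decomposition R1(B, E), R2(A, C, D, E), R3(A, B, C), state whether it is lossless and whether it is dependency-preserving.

Lossless test (chase): Rows 1 and 2 agree on E; apply E→C and equate their C entries. Rows 2 and 3 agree on A, C; apply A, C→B, D and equate their B, D entries. Rows 1 and 2 agree on C; apply C→A and equate their A entries. Rows 1 and 2 agree on B, C, E; apply B, C, E→D and equate their D entries. Rows 1 and 3 agree on D; apply D→E and equate their E entries. Row 1 is now all distinguished symbols — the join is lossless.
Dependency preservation: B, C, E → D; A, C → B, D are not contained in any single fragment, but the restricted closure of each left-hand side across the fragments still reaches the right-hand side; the remaining FDs each lie inside some fragment. All dependencies are preserved.

lossless and dependency-preserving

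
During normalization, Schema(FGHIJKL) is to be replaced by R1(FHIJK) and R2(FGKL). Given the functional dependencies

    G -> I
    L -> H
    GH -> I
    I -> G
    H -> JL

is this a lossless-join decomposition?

No

Common attributes: R1 ∩ R2 = {FK}.
No dependency enlarges {FK}, so (FK)⁺ = {FK}.
The closure contains neither all of R1 = {FHIJK} nor all of R2 = {FGKL}, so the common attributes are not a superkey of either fragment. The join is lossy.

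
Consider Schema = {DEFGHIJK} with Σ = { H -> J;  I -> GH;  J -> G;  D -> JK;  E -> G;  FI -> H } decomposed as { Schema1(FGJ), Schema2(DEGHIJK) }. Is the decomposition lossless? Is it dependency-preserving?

lossy but dependency-preserving

Lossless test: (GJ)⁺ = {GJ}, which is a superkey of neither fragment — lossy.
Dependency preservation: FI → H is not contained in any single fragment, but the restricted closure of its left-hand side across the fragments still reaches the right-hand side; the remaining FDs each lie inside some fragment. All dependencies are preserved.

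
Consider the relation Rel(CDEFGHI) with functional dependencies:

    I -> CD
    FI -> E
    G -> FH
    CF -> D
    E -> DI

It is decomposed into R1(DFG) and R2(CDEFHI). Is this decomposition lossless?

No

Common attributes: R1 ∩ R2 = {DF}.
No dependency enlarges {DF}, so (DF)⁺ = {DF}.
The closure contains neither all of R1 = {DFG} nor all of R2 = {CDEFHI}, so the common attributes are not a superkey of either fragment. The join is lossy.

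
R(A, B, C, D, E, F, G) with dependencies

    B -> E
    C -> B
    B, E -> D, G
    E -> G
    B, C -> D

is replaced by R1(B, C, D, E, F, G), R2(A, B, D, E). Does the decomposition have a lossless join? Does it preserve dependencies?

lossy but dependency-preserving

Lossless test: (B, D, E)⁺ = {B, D, E, G}, which is a superkey of neither fragment — lossy.
Dependency preservation: every FD's attributes lie within a single fragment, so each can be enforced locally — preserved.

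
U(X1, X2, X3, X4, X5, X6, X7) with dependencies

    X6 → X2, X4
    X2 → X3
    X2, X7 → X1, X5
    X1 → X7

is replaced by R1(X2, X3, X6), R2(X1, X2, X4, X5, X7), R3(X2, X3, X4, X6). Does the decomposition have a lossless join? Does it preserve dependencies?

Lossless test (chase): Rows 1 and 3 agree on X6; apply X6→X2, X4 and equate their X2, X4 entries. Rows 1 and 2 agree on X2; apply X2→X3 and equate their X3 entries. No row becomes fully distinguished — the join is lossy.
Dependency preservation: every FD's attributes lie within a single fragment, so each can be enforced locally — preserved.

lossy but dependency-preserving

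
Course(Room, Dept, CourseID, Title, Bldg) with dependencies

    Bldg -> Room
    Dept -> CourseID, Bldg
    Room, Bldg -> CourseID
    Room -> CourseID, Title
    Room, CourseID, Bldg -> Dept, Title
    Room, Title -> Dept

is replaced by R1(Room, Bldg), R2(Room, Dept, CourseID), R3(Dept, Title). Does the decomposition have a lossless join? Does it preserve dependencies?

Lossless test (chase): Rows 2 and 3 agree on Dept; apply Dept→CourseID, Bldg and equate their CourseID, Bldg entries. Rows 1 and 2 agree on Room; apply Room→CourseID, Title and equate their CourseID, Title entries. Rows 1 and 2 agree on Room, Title; apply Room, Title→Dept and equate their Dept entries. Rows 2 and 3 agree on Bldg; apply Bldg→Room and equate their Room entries. Rows 1 and 2 agree on Dept; apply Dept→CourseID, Bldg and equate their CourseID, Bldg entries. Rows 1 and 3 agree on Room; apply Room→CourseID, Title and equate their CourseID, Title entries. Row 1 is now all distinguished symbols — the join is lossless.
Dependency preservation: Dept → CourseID, Bldg; Room, Bldg → CourseID; Room → CourseID, Title; Room, CourseID, Bldg → Dept, Title; Room, Title → Dept are not contained in any single fragment, but the restricted closure of each left-hand side across the fragments still reaches the right-hand side; the remaining FDs each lie inside some fragment. All dependencies are preserved.

lossless and dependency-preserving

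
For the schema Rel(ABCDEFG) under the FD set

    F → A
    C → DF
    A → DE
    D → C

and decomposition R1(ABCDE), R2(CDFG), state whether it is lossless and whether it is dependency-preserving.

Lossless test: (CD)⁺ = {ACDEF}, which is a superkey of neither fragment — lossy.
Dependency preservation: F → A is not contained in any single fragment, but the restricted closure of its left-hand side across the fragments still reaches the right-hand side; the remaining FDs each lie inside some fragment. All dependencies are preserved.

lossy but dependency-preserving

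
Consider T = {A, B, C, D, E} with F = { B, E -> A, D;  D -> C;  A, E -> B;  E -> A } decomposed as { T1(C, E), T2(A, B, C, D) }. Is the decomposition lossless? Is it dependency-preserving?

Lossless test: (C)⁺ = {C}, which is a superkey of neither fragment — lossy.
Dependency preservation: the restricted closure of {B, E} across the fragments never reaches {A, D}, so B, E → A, D cannot be enforced without a join — not preserved.

lossy and not dependency-preserving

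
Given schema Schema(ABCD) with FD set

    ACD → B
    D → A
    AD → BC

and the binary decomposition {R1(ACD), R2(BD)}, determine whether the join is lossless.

Common attributes: R1 ∩ R2 = {D}.
Closure of {D}: D → A applies, adding A; AD → BC applies, adding BC. So (D)⁺ = {ABCD}.
This closure contains every attribute of R1, so R1 ∩ R2 → R1. The join is lossless.

Yes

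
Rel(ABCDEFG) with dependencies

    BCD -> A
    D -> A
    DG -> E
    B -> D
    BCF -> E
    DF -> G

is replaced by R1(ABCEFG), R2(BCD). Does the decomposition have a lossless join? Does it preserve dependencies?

Lossless test: (BC)⁺ = {ABCD}, which contains all of one fragment — lossless.
Dependency preservation: the restricted closure of {D} across the fragments never reaches {A}, so D → A cannot be enforced without a join — not preserved.

lossless but not dependency-preserving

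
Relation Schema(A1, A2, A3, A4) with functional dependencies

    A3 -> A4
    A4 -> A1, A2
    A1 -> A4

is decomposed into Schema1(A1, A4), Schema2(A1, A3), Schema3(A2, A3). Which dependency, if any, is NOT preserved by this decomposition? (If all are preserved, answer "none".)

Check A4 → A1, A2: no single fragment contains all of {A1, A2, A4}, and the restricted closure of {A4} across the fragments never reaches {A1, A2}.
A3 → A4 is preserved.
A1 → A4 is preserved.

A4 -> A1, A2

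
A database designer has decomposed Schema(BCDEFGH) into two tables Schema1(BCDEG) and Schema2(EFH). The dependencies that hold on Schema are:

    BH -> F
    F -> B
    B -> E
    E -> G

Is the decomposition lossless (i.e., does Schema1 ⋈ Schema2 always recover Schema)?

Common attributes: Schema1 ∩ Schema2 = {E}.
Closure of {E}: E → G applies, adding G. So (E)⁺ = {EG}.
The closure contains neither all of Schema1 = {BCDEG} nor all of Schema2 = {EFH}, so the common attributes are not a superkey of either fragment. The join is lossy.

No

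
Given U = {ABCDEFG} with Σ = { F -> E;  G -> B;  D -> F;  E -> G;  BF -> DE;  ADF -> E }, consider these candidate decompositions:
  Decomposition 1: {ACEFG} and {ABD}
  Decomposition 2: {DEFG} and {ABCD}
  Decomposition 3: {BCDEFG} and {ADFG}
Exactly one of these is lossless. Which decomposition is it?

Decomposition 1: common = {A}, closure = {A} → lossy.
Decomposition 2: common = {D}, closure = {BDEFG} → lossless.
Decomposition 3: common = {DFG}, closure = {BDEFG} → lossy.

Decomposition 2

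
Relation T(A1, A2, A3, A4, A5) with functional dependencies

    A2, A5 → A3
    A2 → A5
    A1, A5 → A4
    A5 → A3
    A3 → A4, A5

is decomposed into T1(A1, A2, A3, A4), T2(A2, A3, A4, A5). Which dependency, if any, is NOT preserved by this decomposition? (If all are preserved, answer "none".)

A2, A5 → A3 lies within T2.
A2 → A5 lies within T2.
A1, A5 → A4: restricted closure across fragments reaches A4.
A5 → A3 lies within T2.
A3 → A4, A5 lies within T2.
Every dependency is enforceable on the fragments, so the decomposition is dependency-preserving.

none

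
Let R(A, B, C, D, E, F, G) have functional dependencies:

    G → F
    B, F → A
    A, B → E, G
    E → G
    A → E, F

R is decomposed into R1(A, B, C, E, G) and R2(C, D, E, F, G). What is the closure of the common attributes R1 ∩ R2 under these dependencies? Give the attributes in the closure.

R1 ∩ R2 = {C, E, G}.
G → F applies, adding F
Closure: {C, E, F, G}.

C, E, F, G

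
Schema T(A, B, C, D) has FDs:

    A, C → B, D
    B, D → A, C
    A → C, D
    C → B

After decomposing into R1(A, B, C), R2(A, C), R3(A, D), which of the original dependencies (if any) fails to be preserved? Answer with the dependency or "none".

B, D → A, C

Check B, D → A, C: no single fragment contains all of {A, B, C, D}, and the restricted closure of {B, D} across the fragments never reaches {A, C}.
A, C → B, D is preserved.
A → C, D is preserved.
C → B is preserved.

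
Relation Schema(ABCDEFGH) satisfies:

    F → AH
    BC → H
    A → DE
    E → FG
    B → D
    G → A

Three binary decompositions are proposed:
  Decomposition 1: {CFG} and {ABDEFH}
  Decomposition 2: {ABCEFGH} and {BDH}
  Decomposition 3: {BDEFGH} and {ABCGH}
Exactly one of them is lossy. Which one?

Decomposition 1

Decomposition 1: common = {F}, closure = {ADEFGH} → lossy.
Decomposition 2: common = {BH}, closure = {BDH} → lossless.
Decomposition 3: common = {BGH}, closure = {ABDEFGH} → lossless.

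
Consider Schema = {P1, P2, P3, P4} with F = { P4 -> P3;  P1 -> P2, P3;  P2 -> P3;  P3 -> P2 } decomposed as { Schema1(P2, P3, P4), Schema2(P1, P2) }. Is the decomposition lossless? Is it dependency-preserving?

lossy but dependency-preserving

Lossless test: (P2)⁺ = {P2, P3}, which is a superkey of neither fragment — lossy.
Dependency preservation: P1 → P2, P3 is not contained in any single fragment, but the restricted closure of its left-hand side across the fragments still reaches the right-hand side; the remaining FDs each lie inside some fragment. All dependencies are preserved.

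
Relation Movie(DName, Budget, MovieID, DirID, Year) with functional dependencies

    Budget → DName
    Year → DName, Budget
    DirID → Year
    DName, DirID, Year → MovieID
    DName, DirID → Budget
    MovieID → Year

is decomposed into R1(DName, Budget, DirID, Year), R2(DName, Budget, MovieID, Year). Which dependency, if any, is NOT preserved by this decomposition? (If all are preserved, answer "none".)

DName, DirID, Year → MovieID

Check DName, DirID, Year → MovieID: no single fragment contains all of {DName, MovieID, DirID, Year}, and the restricted closure of {DName, DirID, Year} across the fragments never reaches {MovieID}.
Budget → DName is preserved.
Year → DName, Budget is preserved.
DirID → Year is preserved.
DName, DirID → Budget is preserved.
MovieID → Year is preserved.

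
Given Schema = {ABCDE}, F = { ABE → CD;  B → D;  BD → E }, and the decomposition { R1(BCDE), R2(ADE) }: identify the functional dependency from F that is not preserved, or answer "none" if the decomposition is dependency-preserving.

Check ABE → CD: no single fragment contains all of {ABCDE}, and the restricted closure of {ABE} across the fragments never reaches {CD}.
B → D is preserved.
BD → E is preserved.

ABE → CD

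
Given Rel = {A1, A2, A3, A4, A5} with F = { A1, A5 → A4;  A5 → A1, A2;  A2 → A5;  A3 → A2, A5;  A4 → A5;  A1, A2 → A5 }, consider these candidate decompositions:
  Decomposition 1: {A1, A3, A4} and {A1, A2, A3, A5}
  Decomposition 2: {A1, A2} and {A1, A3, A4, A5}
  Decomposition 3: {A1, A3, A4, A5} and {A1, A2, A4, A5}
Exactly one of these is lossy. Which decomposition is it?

Decomposition 2

Decomposition 1: common = {A1, A3}, closure = {A1, A2, A3, A4, A5} → lossless.
Decomposition 2: common = {A1}, closure = {A1} → lossy.
Decomposition 3: common = {A1, A4, A5}, closure = {A1, A2, A4, A5} → lossless.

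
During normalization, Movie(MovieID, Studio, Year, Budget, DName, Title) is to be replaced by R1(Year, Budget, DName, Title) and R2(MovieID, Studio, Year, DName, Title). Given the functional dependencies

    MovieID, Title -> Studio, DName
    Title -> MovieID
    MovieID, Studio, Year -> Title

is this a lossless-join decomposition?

Yes

Common attributes: R1 ∩ R2 = {Year, DName, Title}.
Closure of {Year, DName, Title}: Title → MovieID applies, adding MovieID; MovieID, Title → Studio, DName applies, adding Studio. So (Year, DName, Title)⁺ = {MovieID, Studio, Year, DName, Title}.
This closure contains every attribute of R2, so R1 ∩ R2 → R2. The join is lossless.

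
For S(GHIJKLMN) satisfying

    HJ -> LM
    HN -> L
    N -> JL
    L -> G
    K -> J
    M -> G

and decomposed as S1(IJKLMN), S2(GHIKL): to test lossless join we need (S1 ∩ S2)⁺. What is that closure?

S1 ∩ S2 = {IKL}.
L → G applies, adding G
K → J applies, adding J
Closure: {GIJKL}.

GIJKL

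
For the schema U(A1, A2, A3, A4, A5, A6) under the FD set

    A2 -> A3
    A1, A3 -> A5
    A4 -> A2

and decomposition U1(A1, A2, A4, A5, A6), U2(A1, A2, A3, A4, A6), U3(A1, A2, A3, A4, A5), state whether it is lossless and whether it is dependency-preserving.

lossless and dependency-preserving

Lossless test (chase): Rows 1 and 2 agree on A2; apply A2→A3 and equate their A3 entries. Rows 1 and 2 agree on A1, A3; apply A1, A3→A5 and equate their A5 entries. Row 1 is now all distinguished symbols — the join is lossless.
Dependency preservation: every FD's attributes lie within a single fragment, so each can be enforced locally — preserved.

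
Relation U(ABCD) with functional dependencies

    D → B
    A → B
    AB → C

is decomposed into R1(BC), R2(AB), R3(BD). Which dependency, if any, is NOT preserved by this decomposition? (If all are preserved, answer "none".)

Check AB → C: no single fragment contains all of {ABC}, and the restricted closure of {AB} across the fragments never reaches {C}.
D → B is preserved.
A → B is preserved.

AB → C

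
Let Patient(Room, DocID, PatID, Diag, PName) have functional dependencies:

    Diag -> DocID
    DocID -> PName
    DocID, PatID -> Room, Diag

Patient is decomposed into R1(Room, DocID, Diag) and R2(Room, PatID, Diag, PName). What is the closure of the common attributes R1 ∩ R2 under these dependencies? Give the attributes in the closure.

R1 ∩ R2 = {Room, Diag}.
Diag → DocID applies, adding DocID
DocID → PName applies, adding PName
Closure: {Room, DocID, Diag, PName}.

Room, DocID, Diag, PName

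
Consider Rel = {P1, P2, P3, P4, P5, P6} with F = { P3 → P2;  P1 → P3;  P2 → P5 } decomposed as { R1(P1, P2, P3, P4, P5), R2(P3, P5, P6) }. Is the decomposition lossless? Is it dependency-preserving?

lossy but dependency-preserving

Lossless test: (P3, P5)⁺ = {P2, P3, P5}, which is a superkey of neither fragment — lossy.
Dependency preservation: every FD's attributes lie within a single fragment, so each can be enforced locally — preserved.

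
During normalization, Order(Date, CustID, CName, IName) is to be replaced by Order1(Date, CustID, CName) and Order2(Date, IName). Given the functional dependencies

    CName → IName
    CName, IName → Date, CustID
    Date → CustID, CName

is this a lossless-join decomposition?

Common attributes: Order1 ∩ Order2 = {Date}.
Closure of {Date}: Date → CustID, CName applies, adding CustID, CName; CName → IName applies, adding IName. So (Date)⁺ = {Date, CustID, CName, IName}.
This closure contains every attribute of Order1, so Order1 ∩ Order2 → Order1. The join is lossless.

Yes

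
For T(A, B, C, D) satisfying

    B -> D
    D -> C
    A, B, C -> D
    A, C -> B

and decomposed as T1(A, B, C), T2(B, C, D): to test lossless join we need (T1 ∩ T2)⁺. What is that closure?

T1 ∩ T2 = {B, C}.
B → D applies, adding D
Closure: {B, C, D}.

B, C, D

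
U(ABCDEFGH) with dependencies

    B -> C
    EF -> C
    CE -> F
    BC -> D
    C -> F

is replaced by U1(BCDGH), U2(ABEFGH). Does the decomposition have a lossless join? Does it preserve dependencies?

Lossless test: (BGH)⁺ = {BCDFGH}, which contains all of one fragment — lossless.
Dependency preservation: the restricted closure of {EF} across the fragments never reaches {C}, so EF → C cannot be enforced without a join — not preserved.

lossless but not dependency-preserving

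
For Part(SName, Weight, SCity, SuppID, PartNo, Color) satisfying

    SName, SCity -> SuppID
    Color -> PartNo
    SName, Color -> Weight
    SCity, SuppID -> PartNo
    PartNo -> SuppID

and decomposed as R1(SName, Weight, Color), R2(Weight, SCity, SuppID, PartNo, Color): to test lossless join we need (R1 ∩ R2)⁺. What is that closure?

Weight, SuppID, PartNo, Color

R1 ∩ R2 = {Weight, Color}.
Color → PartNo applies, adding PartNo
PartNo → SuppID applies, adding SuppID
Closure: {Weight, SuppID, PartNo, Color}.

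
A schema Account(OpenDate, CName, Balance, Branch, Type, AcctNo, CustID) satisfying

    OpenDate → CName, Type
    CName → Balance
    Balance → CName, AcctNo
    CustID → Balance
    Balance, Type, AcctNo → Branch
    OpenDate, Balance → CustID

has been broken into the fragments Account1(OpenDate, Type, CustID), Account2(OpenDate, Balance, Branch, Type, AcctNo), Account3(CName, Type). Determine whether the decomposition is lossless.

No

Chase test. Columns are OpenDate, CName, Balance, Branch, Type, AcctNo, CustID; row i has aⱼ where attribute j ∈ Accounti, else bᵢⱼ.
Initial tableau (one row per fragment):
  row 1: a1 b12 b13 b14 a5 b16 a7
  row 2: a1 b22 a3 a4 a5 a6 b27
  row 3: b31 a2 b33 b34 a5 b36 b37
Rows 1 and 2 agree on OpenDate; apply OpenDate→CName, Type and equate their CName, Type entries.
Rows 1 and 2 agree on CName; apply CName→Balance and equate their Balance entries.
Rows 1 and 2 agree on Balance; apply Balance→CName, AcctNo and equate their CName, AcctNo entries.
Rows 1 and 2 agree on Balance, Type, AcctNo; apply Balance, Type, AcctNo→Branch and equate their Branch entries.
Rows 1 and 2 agree on OpenDate, Balance; apply OpenDate, Balance→CustID and equate their CustID entries.
No row becomes fully distinguished — the join is lossy.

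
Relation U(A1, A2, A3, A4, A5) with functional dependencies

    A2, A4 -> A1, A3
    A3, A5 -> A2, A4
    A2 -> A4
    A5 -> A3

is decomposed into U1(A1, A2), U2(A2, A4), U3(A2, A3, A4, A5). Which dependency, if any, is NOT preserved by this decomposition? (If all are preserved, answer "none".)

none

A2, A4 → A1, A3: restricted closure across fragments reaches A1, A3.
A3, A5 → A2, A4 lies within U3.
A2 → A4 lies within U2.
A5 → A3 lies within U3.
Every dependency is enforceable on the fragments, so the decomposition is dependency-preserving.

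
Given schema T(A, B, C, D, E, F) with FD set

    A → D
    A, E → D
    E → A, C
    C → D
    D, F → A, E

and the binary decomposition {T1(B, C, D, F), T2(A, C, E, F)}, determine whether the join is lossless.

Common attributes: T1 ∩ T2 = {C, F}.
Closure of {C, F}: C → D applies, adding D; D, F → A, E applies, adding A, E. So (C, F)⁺ = {A, C, D, E, F}.
This closure contains every attribute of T2, so T1 ∩ T2 → T2. The join is lossless.

Yes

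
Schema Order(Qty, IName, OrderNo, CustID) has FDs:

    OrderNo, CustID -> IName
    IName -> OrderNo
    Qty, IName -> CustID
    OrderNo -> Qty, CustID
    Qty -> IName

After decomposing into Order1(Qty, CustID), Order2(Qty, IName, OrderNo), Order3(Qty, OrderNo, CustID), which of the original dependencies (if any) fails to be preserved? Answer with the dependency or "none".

OrderNo, CustID → IName: restricted closure across fragments reaches IName.
IName → OrderNo lies within Order2.
Qty, IName → CustID: restricted closure across fragments reaches CustID.
OrderNo → Qty, CustID lies within Order3.
Qty → IName lies within Order2.
Every dependency is enforceable on the fragments, so the decomposition is dependency-preserving.

none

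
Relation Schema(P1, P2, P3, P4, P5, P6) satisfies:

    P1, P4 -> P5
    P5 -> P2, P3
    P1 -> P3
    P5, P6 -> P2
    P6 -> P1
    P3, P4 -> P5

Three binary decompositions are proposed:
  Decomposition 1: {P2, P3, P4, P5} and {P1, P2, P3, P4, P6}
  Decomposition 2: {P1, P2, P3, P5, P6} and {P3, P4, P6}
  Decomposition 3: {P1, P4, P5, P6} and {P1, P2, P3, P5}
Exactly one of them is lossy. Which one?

Decomposition 2

Decomposition 1: common = {P2, P3, P4}, closure = {P2, P3, P4, P5} → lossless.
Decomposition 2: common = {P3, P6}, closure = {P1, P3, P6} → lossy.
Decomposition 3: common = {P1, P5}, closure = {P1, P2, P3, P5} → lossless.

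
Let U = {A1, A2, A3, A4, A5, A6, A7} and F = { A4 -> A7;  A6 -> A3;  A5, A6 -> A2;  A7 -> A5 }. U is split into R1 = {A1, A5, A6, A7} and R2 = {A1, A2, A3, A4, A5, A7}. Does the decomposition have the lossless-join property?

No

Common attributes: R1 ∩ R2 = {A1, A5, A7}.
No dependency enlarges {A1, A5, A7}, so (A1, A5, A7)⁺ = {A1, A5, A7}.
The closure contains neither all of R1 = {A1, A5, A6, A7} nor all of R2 = {A1, A2, A3, A4, A5, A7}, so the common attributes are not a superkey of either fragment. The join is lossy.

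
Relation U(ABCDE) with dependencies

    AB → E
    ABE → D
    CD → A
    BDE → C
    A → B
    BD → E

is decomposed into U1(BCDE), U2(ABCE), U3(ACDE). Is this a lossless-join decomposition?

Chase test. Columns are ABCDE; row i has aⱼ where attribute j ∈ Ui, else bᵢⱼ.
Initial tableau (one row per fragment):
  row 1: b11 a2 a3 a4 a5
  row 2: a1 a2 a3 b24 a5
  row 3: a1 b32 a3 a4 a5
Rows 1 and 3 agree on CD; apply CD→A and equate their A entries.
Rows 1 and 3 agree on A; apply A→B and equate their B entries.
Rows 1 and 2 agree on ABE; apply ABE→D and equate their D entries.
Row 1 is now all distinguished symbols — the join is lossless.

Yes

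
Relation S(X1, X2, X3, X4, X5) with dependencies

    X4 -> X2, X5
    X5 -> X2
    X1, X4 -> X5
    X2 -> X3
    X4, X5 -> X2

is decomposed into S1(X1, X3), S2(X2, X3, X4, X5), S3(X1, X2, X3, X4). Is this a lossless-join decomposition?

Chase test. Columns are X1, X2, X3, X4, X5; row i has aⱼ where attribute j ∈ Si, else bᵢⱼ.
Initial tableau (one row per fragment):
  row 1: a1 b12 a3 b14 b15
  row 2: b21 a2 a3 a4 a5
  row 3: a1 a2 a3 a4 b35
Rows 2 and 3 agree on X4; apply X4→X2, X5 and equate their X2, X5 entries.
Row 3 is now all distinguished symbols — the join is lossless.

Yes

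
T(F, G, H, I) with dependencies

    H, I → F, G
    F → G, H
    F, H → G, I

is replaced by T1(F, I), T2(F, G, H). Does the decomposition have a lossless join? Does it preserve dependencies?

Lossless test: (F)⁺ = {F, G, H, I}, which contains all of one fragment — lossless.
Dependency preservation: the restricted closure of {H, I} across the fragments never reaches {F, G}, so H, I → F, G cannot be enforced without a join — not preserved.

lossless but not dependency-preserving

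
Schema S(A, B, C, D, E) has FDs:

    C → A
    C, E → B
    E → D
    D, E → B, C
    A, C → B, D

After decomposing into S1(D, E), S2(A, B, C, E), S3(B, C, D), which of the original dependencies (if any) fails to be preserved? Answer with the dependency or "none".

C → A lies within S2.
C, E → B lies within S2.
E → D lies within S1.
D, E → B, C: restricted closure across fragments reaches B, C.
A, C → B, D: restricted closure across fragments reaches B, D.
Every dependency is enforceable on the fragments, so the decomposition is dependency-preserving.

none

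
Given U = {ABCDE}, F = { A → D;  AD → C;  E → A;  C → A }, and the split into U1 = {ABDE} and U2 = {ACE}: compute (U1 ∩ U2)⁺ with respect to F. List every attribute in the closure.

ACDE

U1 ∩ U2 = {AE}.
A → D applies, adding D
AD → C applies, adding C
Closure: {ACDE}.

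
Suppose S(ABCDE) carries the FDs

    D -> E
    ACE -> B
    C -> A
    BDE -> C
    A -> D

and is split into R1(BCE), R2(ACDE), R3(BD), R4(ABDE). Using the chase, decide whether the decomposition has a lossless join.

Chase test. Columns are ABCDE; row i has aⱼ where attribute j ∈ Ri, else bᵢⱼ.
Initial tableau (one row per fragment):
  row 1: b11 a2 a3 b14 a5
  row 2: a1 b22 a3 a4 a5
  row 3: b31 a2 b33 a4 b35
  row 4: a1 a2 b43 a4 a5
Rows 2 and 3 agree on D; apply D→E and equate their E entries.
Rows 1 and 2 agree on C; apply C→A and equate their A entries.
Rows 3 and 4 agree on BDE; apply BDE→C and equate their C entries.
Rows 1 and 2 agree on A; apply A→D and equate their D entries.
Rows 1 and 2 agree on ACE; apply ACE→B and equate their B entries.
Rows 3 and 4 agree on C; apply C→A and equate their A entries.
Rows 1 and 3 agree on BDE; apply BDE→C and equate their C entries.
Row 1 is now all distinguished symbols — the join is lossless.

Yes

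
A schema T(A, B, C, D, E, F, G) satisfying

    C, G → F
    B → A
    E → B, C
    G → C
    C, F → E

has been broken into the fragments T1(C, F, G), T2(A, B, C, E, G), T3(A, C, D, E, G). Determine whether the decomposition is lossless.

Yes

Chase test. Columns are A, B, C, D, E, F, G; row i has aⱼ where attribute j ∈ Ti, else bᵢⱼ.
Initial tableau (one row per fragment):
  row 1: b11 b12 a3 b14 b15 a6 a7
  row 2: a1 a2 a3 b24 a5 b26 a7
  row 3: a1 b32 a3 a4 a5 b36 a7
Rows 1 and 2 agree on C, G; apply C, G→F and equate their F entries.
Rows 1 and 3 agree on C, G; apply C, G→F and equate their F entries.
Rows 2 and 3 agree on E; apply E→B, C and equate their B, C entries.
Rows 1 and 2 agree on C, F; apply C, F→E and equate their E entries.
Rows 1 and 2 agree on E; apply E→B, C and equate their B, C entries.
Rows 1 and 2 agree on B; apply B→A and equate their A entries.
Row 3 is now all distinguished symbols — the join is lossless.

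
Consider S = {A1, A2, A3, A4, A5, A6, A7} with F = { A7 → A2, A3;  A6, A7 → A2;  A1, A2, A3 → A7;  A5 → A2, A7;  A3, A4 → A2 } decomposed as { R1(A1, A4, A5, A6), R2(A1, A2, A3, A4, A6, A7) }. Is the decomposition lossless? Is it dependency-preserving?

Lossless test: (A1, A4, A6)⁺ = {A1, A4, A6}, which is a superkey of neither fragment — lossy.
Dependency preservation: the restricted closure of {A5} across the fragments never reaches {A2, A7}, so A5 → A2, A7 cannot be enforced without a join — not preserved.

lossy and not dependency-preserving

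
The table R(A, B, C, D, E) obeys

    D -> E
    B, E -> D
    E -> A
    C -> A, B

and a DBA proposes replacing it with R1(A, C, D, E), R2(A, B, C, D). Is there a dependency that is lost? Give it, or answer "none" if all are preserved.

B, E -> D

Check B, E → D: no single fragment contains all of {B, D, E}, and the restricted closure of {B, E} across the fragments never reaches {D}.
D → E is preserved.
E → A is preserved.
C → A, B is preserved.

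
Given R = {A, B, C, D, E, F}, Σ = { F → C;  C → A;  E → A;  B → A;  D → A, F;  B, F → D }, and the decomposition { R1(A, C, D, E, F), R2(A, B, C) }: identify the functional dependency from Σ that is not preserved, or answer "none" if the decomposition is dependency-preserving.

B, F → D

Check B, F → D: no single fragment contains all of {B, D, F}, and the restricted closure of {B, F} across the fragments never reaches {D}.
F → C is preserved.
C → A is preserved.
E → A is preserved.
B → A is preserved.
D → A, F is preserved.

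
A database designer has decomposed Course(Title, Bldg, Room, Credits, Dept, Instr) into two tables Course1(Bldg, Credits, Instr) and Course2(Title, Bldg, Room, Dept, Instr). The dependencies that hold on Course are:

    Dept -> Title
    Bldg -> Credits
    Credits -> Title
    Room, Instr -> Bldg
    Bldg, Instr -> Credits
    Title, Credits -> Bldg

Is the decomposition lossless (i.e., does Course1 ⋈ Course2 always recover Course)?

Yes

Common attributes: Course1 ∩ Course2 = {Bldg, Instr}.
Closure of {Bldg, Instr}: Bldg → Credits applies, adding Credits; Credits → Title applies, adding Title. So (Bldg, Instr)⁺ = {Title, Bldg, Credits, Instr}.
This closure contains every attribute of Course1, so Course1 ∩ Course2 → Course1. The join is lossless.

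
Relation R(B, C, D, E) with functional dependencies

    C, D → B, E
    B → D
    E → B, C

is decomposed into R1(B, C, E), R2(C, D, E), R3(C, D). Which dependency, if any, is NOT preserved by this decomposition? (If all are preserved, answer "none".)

Check B → D: no single fragment contains all of {B, D}, and the restricted closure of {B} across the fragments never reaches {D}.
C, D → B, E is preserved.
E → B, C is preserved.

B → D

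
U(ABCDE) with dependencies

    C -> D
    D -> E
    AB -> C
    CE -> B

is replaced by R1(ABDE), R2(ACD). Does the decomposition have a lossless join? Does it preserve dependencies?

lossy and not dependency-preserving

Lossless test: (AD)⁺ = {ADE}, which is a superkey of neither fragment — lossy.
Dependency preservation: the restricted closure of {AB} across the fragments never reaches {C}, so AB → C cannot be enforced without a join — not preserved.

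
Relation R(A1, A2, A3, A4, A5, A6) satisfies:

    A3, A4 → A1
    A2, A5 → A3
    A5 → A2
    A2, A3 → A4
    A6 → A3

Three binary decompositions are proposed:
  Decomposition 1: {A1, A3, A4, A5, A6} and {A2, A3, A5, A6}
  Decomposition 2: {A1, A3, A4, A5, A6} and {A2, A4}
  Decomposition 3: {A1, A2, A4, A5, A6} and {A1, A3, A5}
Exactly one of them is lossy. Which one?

Decomposition 1: common = {A3, A5, A6}, closure = {A1, A2, A3, A4, A5, A6} → lossless.
Decomposition 2: common = {A4}, closure = {A4} → lossy.
Decomposition 3: common = {A1, A5}, closure = {A1, A2, A3, A4, A5} → lossless.

Decomposition 2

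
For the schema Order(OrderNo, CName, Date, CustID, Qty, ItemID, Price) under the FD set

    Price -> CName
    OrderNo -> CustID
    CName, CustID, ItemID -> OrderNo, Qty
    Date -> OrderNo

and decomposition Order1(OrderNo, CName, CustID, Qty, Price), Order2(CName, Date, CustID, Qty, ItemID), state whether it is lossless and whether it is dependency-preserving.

lossy and not dependency-preserving

Lossless test: (CName, CustID, Qty)⁺ = {CName, CustID, Qty}, which is a superkey of neither fragment — lossy.
Dependency preservation: the restricted closure of {CName, CustID, ItemID} across the fragments never reaches {OrderNo, Qty}, so CName, CustID, ItemID → OrderNo, Qty cannot be enforced without a join — not preserved.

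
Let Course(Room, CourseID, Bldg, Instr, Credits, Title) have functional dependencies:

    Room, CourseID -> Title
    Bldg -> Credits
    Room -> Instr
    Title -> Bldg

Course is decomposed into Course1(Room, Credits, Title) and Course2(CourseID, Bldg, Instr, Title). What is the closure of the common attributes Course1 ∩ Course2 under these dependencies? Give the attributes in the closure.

Bldg, Credits, Title

Course1 ∩ Course2 = {Title}.
Title → Bldg applies, adding Bldg
Bldg → Credits applies, adding Credits
Closure: {Bldg, Credits, Title}.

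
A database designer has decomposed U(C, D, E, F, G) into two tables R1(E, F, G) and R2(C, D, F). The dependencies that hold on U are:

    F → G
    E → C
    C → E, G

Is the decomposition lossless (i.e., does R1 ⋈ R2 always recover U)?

No

Common attributes: R1 ∩ R2 = {F}.
Closure of {F}: F → G applies, adding G. So (F)⁺ = {F, G}.
The closure contains neither all of R1 = {E, F, G} nor all of R2 = {C, D, F}, so the common attributes are not a superkey of either fragment. The join is lossy.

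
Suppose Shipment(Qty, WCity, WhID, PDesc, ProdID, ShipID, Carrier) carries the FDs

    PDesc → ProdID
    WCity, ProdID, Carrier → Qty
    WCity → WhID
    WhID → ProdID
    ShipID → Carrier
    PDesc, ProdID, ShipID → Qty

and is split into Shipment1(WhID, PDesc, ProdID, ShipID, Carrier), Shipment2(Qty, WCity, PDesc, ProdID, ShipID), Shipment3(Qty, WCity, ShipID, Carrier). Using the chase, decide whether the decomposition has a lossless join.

No

Chase test. Columns are Qty, WCity, WhID, PDesc, ProdID, ShipID, Carrier; row i has aⱼ where attribute j ∈ Shipmenti, else bᵢⱼ.
Initial tableau (one row per fragment):
  row 1: b11 b12 a3 a4 a5 a6 a7
  row 2: a1 a2 b23 a4 a5 a6 b27
  row 3: a1 a2 b33 b34 b35 a6 a7
Rows 2 and 3 agree on WCity; apply WCity→WhID and equate their WhID entries.
Rows 2 and 3 agree on WhID; apply WhID→ProdID and equate their ProdID entries.
Rows 1 and 2 agree on ShipID; apply ShipID→Carrier and equate their Carrier entries.
Rows 1 and 2 agree on PDesc, ProdID, ShipID; apply PDesc, ProdID, ShipID→Qty and equate their Qty entries.
No row becomes fully distinguished — the join is lossy.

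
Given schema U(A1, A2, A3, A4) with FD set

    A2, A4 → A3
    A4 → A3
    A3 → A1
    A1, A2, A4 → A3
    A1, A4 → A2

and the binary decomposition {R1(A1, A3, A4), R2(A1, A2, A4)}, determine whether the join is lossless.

Yes

Common attributes: R1 ∩ R2 = {A1, A4}.
Closure of {A1, A4}: A4 → A3 applies, adding A3; A1, A4 → A2 applies, adding A2. So (A1, A4)⁺ = {A1, A2, A3, A4}.
This closure contains every attribute of R1, so R1 ∩ R2 → R1. The join is lossless.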